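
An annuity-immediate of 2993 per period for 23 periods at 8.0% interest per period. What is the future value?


FV = PMT * ((1+i)^n - 1) / i
= 2993 * ((1.08)^23 - 1) / 0.08
= 2993 * (5.871464 - 1) / 0.08
= 182253.6336


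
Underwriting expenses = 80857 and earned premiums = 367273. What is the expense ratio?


Expense ratio = expenses / premiums
= 80857 / 367273
= 0.2202


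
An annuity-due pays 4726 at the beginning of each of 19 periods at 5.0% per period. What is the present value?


PV_due = PMT * (1-(1+i)^(-n))/i * (1+i)
PV_immediate = 57115.2264
PV_due = 57115.2264 * 1.05
= 59970.9877


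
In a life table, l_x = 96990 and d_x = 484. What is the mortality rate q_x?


q_x = d_x / l_x
= 484 / 96990
= 0.005


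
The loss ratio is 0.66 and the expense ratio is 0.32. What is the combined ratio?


Combined ratio = loss ratio + expense ratio
= 0.66 + 0.32
= 0.98


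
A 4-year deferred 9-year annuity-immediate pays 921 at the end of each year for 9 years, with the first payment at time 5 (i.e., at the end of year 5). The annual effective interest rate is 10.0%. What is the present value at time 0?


PV at time 4 of the 9-year annuity-immediate:
a_n = 921 * (1-(1+0.1)^(-9))/0.1 = 5304.0609
Discount back 4 years to time 0:
PV = 5304.0609 * (1+0.1)^(-4)
= 5304.0609 * 0.683013
= 3622.745


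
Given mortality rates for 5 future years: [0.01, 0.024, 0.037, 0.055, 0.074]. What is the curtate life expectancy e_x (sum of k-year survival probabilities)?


e_x = sum_{k=1}^{n} k_p_x
k_p_x values:
  1_p_x = 0.99
  2_p_x = 0.96624
  3_p_x = 0.930489
  4_p_x = 0.879312
  5_p_x = 0.814243
e_x = 4.5803


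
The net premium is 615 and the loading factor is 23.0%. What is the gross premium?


Gross = net * (1 + loading)
= 615 * (1 + 0.23)
= 615 * 1.23
= 756.45


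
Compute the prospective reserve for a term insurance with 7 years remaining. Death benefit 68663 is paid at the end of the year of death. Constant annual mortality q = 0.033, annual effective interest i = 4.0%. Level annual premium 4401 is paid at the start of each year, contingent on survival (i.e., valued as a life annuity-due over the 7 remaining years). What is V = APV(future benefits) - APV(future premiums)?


v = 1/(1+i) = 0.961538
APV(future benefits) per unit = sum_{k=0}^{6} k_p_x * q * v^(k+1) = 0.180447
APV(future benefits) = 68663 * 0.180447 = 12389.9983
Life annuity-due factor ä_{x:7} = sum_{k=0}^{6} k_p_x * v^k = 5.686799
APV(future premiums) = 4401 * 5.686799 = 25027.6019
V = 12389.9983 - 25027.6019
= -12637.6037


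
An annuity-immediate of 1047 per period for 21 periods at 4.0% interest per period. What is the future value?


FV = PMT * ((1+i)^n - 1) / i
= 1047 * ((1.04)^21 - 1) / 0.04
= 1047 * (2.278768 - 1) / 0.04
= 33471.7542


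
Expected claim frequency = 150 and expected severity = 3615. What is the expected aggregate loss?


E[S] = E[N] * E[X]
= 150 * 3615
= 542250


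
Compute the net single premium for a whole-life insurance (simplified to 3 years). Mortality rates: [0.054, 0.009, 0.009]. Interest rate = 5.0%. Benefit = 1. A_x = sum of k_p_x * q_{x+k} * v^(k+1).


v = 0.952381
Year 0: k_p_x=1.0, q=0.054, term=0.051429
Year 1: k_p_x=0.946, q=0.009, term=0.007722
Year 2: k_p_x=0.937486, q=0.009, term=0.007289
A_x = 0.0664


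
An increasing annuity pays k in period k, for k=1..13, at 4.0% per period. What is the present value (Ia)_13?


(Ia)_n = sum_{k=1}^{n} k * v^k, v = 1/(1+i)
v = 0.961538
Sum computed term by term:
(Ia)_13 = 64.4403


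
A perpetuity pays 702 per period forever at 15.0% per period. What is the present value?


PV = PMT / i
= 702 / 0.15
= 4680.0


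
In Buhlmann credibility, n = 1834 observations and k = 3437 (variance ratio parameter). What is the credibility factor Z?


Z = n / (n + k)
= 1834 / (1834 + 3437)
= 1834 / 5271
= 0.3479


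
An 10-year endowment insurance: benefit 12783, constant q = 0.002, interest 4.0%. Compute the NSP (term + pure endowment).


Term component = 205.6396
Pure endowment = 10_p_x * v^10 * benefit = 0.980179 * 0.675564 * 12783 = 8464.5682
NSP = 8670.2078


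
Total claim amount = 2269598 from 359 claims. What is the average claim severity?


severity = total / number
= 2269598 / 359
= 6322.0


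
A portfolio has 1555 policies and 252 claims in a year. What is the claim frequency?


frequency = claims / policies
= 252 / 1555
= 0.1621


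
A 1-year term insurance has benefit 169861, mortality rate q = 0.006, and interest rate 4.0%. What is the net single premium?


NSP = benefit * q * v
v = 1/(1+i) = 0.961538
NSP = 169861 * 0.006 * 0.961538
= 979.9673


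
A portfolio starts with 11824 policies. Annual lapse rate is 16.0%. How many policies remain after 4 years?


remaining = initial * (1 - lapse)^years
= 11824 * (1 - 0.16)^4
= 11824 * 0.497871
= 5886.831


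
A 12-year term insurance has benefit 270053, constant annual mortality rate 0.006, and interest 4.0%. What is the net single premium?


NSP = benefit * sum_{k=0}^{n-1} k_p_x * q * v^(k+1)
With constant q=0.006, v=0.961538
Sum = 0.054642
NSP = 270053 * 0.054642
= 14756.1367


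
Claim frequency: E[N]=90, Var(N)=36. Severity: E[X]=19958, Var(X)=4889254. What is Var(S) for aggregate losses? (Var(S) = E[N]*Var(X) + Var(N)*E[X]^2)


Var(S) = E[N]*Var(X) + Var(N)*E[X]^2
= 90*4889254 + 36*19958^2
= 440032860 + 14339583504
= 1.4780e+10


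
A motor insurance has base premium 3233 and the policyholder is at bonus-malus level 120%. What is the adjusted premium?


adjusted = base * BM_level / 100
= 3233 * 120 / 100
= 3233 * 1.2
= 3879.6


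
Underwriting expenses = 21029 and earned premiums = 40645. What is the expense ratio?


Expense ratio = expenses / premiums
= 21029 / 40645
= 0.5174


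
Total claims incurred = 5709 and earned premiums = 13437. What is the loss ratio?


Loss ratio = claims / premiums
= 5709 / 13437
= 0.4249


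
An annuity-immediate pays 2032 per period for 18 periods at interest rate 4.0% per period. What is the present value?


PV = PMT * (1 - (1+i)^(-n)) / i
= 2032 * (1 - (1+0.04)^(-18)) / 0.04
= 2032 * (1 - 0.493628) / 0.04
= 2032 * 12.659297
= 25723.6915


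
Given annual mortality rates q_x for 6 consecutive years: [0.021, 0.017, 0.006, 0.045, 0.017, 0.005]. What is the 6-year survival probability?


p_k = 1 - q_k for each year
Survival = product of (1 - q_k)
= 0.979 * 0.983 * 0.994 * 0.955 * 0.983 * 0.995
= 0.8935


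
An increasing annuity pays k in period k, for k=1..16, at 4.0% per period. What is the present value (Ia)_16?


(Ia)_n = sum_{k=1}^{n} k * v^k, v = 1/(1+i)
v = 0.961538
Sum computed term by term:
(Ia)_16 = 89.3964


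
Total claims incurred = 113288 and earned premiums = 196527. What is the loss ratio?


Loss ratio = claims / premiums
= 113288 / 196527
= 0.5765


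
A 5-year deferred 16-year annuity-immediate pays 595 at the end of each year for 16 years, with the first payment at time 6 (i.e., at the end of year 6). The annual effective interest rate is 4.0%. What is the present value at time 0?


PV at time 5 of the 16-year annuity-immediate:
a_n = 595 * (1-(1+0.04)^(-16))/0.04 = 6933.1159
Discount back 5 years to time 0:
PV = 6933.1159 * (1+0.04)^(-5)
= 6933.1159 * 0.821927
= 5698.5159


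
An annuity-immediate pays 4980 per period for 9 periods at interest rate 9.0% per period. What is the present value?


PV = PMT * (1 - (1+i)^(-n)) / i
= 4980 * (1 - (1+0.09)^(-9)) / 0.09
= 4980 * (1 - 0.460428) / 0.09
= 4980 * 5.995247
= 29856.3295


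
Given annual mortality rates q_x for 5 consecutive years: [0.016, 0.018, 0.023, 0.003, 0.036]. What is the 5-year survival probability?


p_k = 1 - q_k for each year
Survival = product of (1 - q_k)
= 0.984 * 0.982 * 0.977 * 0.997 * 0.964
= 0.9073


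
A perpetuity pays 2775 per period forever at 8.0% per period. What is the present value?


PV = PMT / i
= 2775 / 0.08
= 34687.5


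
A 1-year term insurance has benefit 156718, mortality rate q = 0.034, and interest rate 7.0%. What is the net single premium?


NSP = benefit * q * v
v = 1/(1+i) = 0.934579
NSP = 156718 * 0.034 * 0.934579
= 4979.8243


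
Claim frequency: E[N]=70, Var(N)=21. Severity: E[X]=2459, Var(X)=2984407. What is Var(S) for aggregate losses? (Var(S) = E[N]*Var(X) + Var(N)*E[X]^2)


Var(S) = E[N]*Var(X) + Var(N)*E[X]^2
= 70*2984407 + 21*2459^2
= 208908490 + 126980301
= 3.3589e+08


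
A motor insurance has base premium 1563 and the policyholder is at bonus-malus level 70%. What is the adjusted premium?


adjusted = base * BM_level / 100
= 1563 * 70 / 100
= 1563 * 0.7
= 1094.1


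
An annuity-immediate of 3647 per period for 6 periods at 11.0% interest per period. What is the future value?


FV = PMT * ((1+i)^n - 1) / i
= 3647 * ((1.11)^6 - 1) / 0.11
= 3647 * (1.870415 - 1) / 0.11
= 28858.1988


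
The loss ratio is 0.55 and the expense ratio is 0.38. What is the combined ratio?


Combined ratio = loss ratio + expense ratio
= 0.55 + 0.38
= 0.93


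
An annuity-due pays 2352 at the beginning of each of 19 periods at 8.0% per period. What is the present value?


PV_due = PMT * (1-(1+i)^(-n))/i * (1+i)
PV_immediate = 22587.6653
PV_due = 22587.6653 * 1.08
= 24394.6785


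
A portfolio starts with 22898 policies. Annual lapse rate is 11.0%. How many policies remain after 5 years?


remaining = initial * (1 - lapse)^years
= 22898 * (1 - 0.11)^5
= 22898 * 0.558406
= 12786.3793


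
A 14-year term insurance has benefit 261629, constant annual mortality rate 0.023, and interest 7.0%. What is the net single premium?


NSP = benefit * sum_{k=0}^{n-1} k_p_x * q * v^(k+1)
With constant q=0.023, v=0.934579
Sum = 0.178066
NSP = 261629 * 0.178066
= 46587.1344


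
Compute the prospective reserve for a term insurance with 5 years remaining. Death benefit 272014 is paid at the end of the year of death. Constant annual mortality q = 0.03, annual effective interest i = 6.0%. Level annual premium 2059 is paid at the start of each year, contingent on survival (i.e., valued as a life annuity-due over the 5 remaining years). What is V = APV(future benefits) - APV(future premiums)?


v = 1/(1+i) = 0.943396
APV(future benefits) per unit = sum_{k=0}^{4} k_p_x * q * v^(k+1) = 0.119435
APV(future benefits) = 272014 * 0.119435 = 32487.8997
Life annuity-due factor ä_{x:5} = sum_{k=0}^{4} k_p_x * v^k = 4.220025
APV(future premiums) = 2059 * 4.220025 = 8689.0308
V = 32487.8997 - 8689.0308
= 23798.8689


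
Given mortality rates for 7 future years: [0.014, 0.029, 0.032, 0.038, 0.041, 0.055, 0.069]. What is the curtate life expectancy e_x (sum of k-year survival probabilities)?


e_x = sum_{k=1}^{n} k_p_x
k_p_x values:
  1_p_x = 0.986
  2_p_x = 0.957406
  3_p_x = 0.926769
  4_p_x = 0.891552
  5_p_x = 0.854998
  6_p_x = 0.807973
  7_p_x = 0.752223
e_x = 6.1769


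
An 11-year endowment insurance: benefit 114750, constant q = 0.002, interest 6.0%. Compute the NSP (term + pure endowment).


Term component = 1794.1222
Pure endowment = 11_p_x * v^11 * benefit = 0.978219 * 0.526788 * 114750 = 59132.2127
NSP = 60926.3349


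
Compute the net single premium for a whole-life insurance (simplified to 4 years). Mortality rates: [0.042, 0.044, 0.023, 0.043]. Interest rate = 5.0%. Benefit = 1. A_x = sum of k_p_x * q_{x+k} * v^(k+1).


v = 0.952381
Year 0: k_p_x=1.0, q=0.042, term=0.04
Year 1: k_p_x=0.958, q=0.044, term=0.038233
Year 2: k_p_x=0.915848, q=0.023, term=0.018196
Year 3: k_p_x=0.894783, q=0.043, term=0.031654
A_x = 0.1281


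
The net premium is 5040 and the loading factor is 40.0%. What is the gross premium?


Gross = net * (1 + loading)
= 5040 * (1 + 0.4)
= 5040 * 1.4
= 7056.0


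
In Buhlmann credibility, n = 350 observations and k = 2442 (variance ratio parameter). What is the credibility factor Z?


Z = n / (n + k)
= 350 / (350 + 2442)
= 350 / 2792
= 0.1254


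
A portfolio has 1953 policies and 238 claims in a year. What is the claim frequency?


frequency = claims / policies
= 238 / 1953
= 0.1219


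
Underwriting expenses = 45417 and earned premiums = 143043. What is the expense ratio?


Expense ratio = expenses / premiums
= 45417 / 143043
= 0.3175


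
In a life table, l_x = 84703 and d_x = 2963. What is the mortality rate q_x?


q_x = d_x / l_x
= 2963 / 84703
= 0.035


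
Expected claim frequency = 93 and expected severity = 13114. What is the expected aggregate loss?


E[S] = E[N] * E[X]
= 93 * 13114
= 1.2196e+06


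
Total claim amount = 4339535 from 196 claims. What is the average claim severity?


severity = total / number
= 4339535 / 196
= 22140.4847


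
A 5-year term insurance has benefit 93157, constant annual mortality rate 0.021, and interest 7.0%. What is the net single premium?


NSP = benefit * sum_{k=0}^{n-1} k_p_x * q * v^(k+1)
With constant q=0.021, v=0.934579
Sum = 0.0828
NSP = 93157 * 0.0828
= 7713.3661


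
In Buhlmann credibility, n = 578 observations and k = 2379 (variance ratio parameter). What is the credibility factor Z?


Z = n / (n + k)
= 578 / (578 + 2379)
= 578 / 2957
= 0.1955


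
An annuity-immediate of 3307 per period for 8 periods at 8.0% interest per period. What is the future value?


FV = PMT * ((1+i)^n - 1) / i
= 3307 * ((1.08)^8 - 1) / 0.08
= 3307 * (1.85093 - 1) / 0.08
= 35175.3276


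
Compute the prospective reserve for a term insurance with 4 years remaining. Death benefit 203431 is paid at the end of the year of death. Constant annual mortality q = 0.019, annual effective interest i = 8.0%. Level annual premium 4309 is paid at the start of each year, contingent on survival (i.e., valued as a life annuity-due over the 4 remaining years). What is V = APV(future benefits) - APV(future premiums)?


v = 1/(1+i) = 0.925926
APV(future benefits) per unit = sum_{k=0}^{3} k_p_x * q * v^(k+1) = 0.061272
APV(future benefits) = 203431 * 0.061272 = 12464.665
Life annuity-due factor ä_{x:4} = sum_{k=0}^{3} k_p_x * v^k = 3.482841
APV(future premiums) = 4309 * 3.482841 = 15007.5613
V = 12464.665 - 15007.5613
= -2542.8963


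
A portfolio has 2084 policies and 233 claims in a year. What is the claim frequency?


frequency = claims / policies
= 233 / 2084
= 0.1118


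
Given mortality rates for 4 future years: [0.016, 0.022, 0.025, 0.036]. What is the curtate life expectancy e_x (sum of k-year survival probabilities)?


e_x = sum_{k=1}^{n} k_p_x
k_p_x values:
  1_p_x = 0.984
  2_p_x = 0.962352
  3_p_x = 0.938293
  4_p_x = 0.904515
e_x = 3.7892


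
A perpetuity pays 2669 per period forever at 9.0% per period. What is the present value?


PV = PMT / i
= 2669 / 0.09
= 29655.5556


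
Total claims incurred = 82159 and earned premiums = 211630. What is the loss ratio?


Loss ratio = claims / premiums
= 82159 / 211630
= 0.3882


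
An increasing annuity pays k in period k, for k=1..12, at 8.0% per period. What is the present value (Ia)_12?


(Ia)_n = sum_{k=1}^{n} k * v^k, v = 1/(1+i)
v = 0.925926
Sum computed term by term:
(Ia)_12 = 42.17


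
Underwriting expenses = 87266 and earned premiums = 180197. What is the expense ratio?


Expense ratio = expenses / premiums
= 87266 / 180197
= 0.4843


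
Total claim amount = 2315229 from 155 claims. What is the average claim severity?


severity = total / number
= 2315229 / 155
= 14936.9613


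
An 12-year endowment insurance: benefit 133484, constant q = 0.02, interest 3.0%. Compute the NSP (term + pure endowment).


Term component = 24006.589
Pure endowment = 12_p_x * v^12 * benefit = 0.784717 * 0.70138 * 133484 = 73467.5275
NSP = 97474.1165


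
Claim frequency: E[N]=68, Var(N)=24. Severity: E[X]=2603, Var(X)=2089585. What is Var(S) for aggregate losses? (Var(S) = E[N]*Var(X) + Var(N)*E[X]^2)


Var(S) = E[N]*Var(X) + Var(N)*E[X]^2
= 68*2089585 + 24*2603^2
= 142091780 + 162614616
= 3.0471e+08


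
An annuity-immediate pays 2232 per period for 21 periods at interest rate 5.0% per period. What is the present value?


PV = PMT * (1 - (1+i)^(-n)) / i
= 2232 * (1 - (1+0.05)^(-21)) / 0.05
= 2232 * (1 - 0.358942) / 0.05
= 2232 * 12.821153
= 28616.8128


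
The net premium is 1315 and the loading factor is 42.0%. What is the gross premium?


Gross = net * (1 + loading)
= 1315 * (1 + 0.42)
= 1315 * 1.42
= 1867.3


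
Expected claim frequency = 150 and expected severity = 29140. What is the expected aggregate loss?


E[S] = E[N] * E[X]
= 150 * 29140
= 4.3710e+06


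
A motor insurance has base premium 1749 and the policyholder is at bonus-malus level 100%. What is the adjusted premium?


adjusted = base * BM_level / 100
= 1749 * 100 / 100
= 1749 * 1.0
= 1749.0


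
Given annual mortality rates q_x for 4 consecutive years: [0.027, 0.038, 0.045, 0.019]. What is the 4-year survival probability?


p_k = 1 - q_k for each year
Survival = product of (1 - q_k)
= 0.973 * 0.962 * 0.955 * 0.981
= 0.8769


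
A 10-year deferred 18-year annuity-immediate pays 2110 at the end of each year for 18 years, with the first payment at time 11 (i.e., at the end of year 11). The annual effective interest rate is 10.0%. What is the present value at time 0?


PV at time 10 of the 18-year annuity-immediate:
a_n = 2110 * (1-(1+0.1)^(-18))/0.1 = 17304.9795
Discount back 10 years to time 0:
PV = 17304.9795 * (1+0.1)^(-10)
= 17304.9795 * 0.385543
= 6671.8187


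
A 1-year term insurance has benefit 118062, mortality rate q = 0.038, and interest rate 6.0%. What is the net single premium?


NSP = benefit * q * v
v = 1/(1+i) = 0.943396
NSP = 118062 * 0.038 * 0.943396
= 4232.4113


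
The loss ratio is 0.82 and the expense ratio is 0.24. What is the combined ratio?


Combined ratio = loss ratio + expense ratio
= 0.82 + 0.24
= 1.06


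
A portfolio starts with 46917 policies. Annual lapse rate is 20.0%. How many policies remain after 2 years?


remaining = initial * (1 - lapse)^years
= 46917 * (1 - 0.2)^2
= 46917 * 0.64
= 30026.88


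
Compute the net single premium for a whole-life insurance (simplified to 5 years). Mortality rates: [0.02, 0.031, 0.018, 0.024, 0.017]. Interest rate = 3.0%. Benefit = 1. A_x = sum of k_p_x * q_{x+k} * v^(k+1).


v = 0.970874
Year 0: k_p_x=1.0, q=0.02, term=0.019417
Year 1: k_p_x=0.98, q=0.031, term=0.028636
Year 2: k_p_x=0.94962, q=0.018, term=0.015643
Year 3: k_p_x=0.932527, q=0.024, term=0.019885
Year 4: k_p_x=0.910146, q=0.017, term=0.013347
A_x = 0.0969


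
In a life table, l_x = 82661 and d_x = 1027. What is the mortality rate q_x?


q_x = d_x / l_x
= 1027 / 82661
= 0.0124


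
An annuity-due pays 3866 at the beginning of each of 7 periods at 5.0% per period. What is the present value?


PV_due = PMT * (1-(1+i)^(-n))/i * (1+i)
PV_immediate = 22370.1196
PV_due = 22370.1196 * 1.05
= 23488.6255


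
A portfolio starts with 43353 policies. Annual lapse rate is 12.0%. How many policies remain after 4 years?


remaining = initial * (1 - lapse)^years
= 43353 * (1 - 0.12)^4
= 43353 * 0.599695
= 25998.5929


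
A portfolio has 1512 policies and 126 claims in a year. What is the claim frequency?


frequency = claims / policies
= 126 / 1512
= 0.0833


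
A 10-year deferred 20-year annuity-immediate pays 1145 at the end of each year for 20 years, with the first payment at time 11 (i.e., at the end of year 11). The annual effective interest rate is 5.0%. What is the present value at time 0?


PV at time 10 of the 20-year annuity-immediate:
a_n = 1145 * (1-(1+0.05)^(-20))/0.05 = 14269.2308
Discount back 10 years to time 0:
PV = 14269.2308 * (1+0.05)^(-10)
= 14269.2308 * 0.613913
= 8760.0699


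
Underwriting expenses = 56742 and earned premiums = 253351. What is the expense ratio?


Expense ratio = expenses / premiums
= 56742 / 253351
= 0.224


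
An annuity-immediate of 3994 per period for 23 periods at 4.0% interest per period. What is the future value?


FV = PMT * ((1+i)^n - 1) / i
= 3994 * ((1.04)^23 - 1) / 0.04
= 3994 * (2.464716 - 1) / 0.04
= 146251.847


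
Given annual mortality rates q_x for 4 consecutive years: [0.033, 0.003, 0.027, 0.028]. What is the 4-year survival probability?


p_k = 1 - q_k for each year
Survival = product of (1 - q_k)
= 0.967 * 0.997 * 0.973 * 0.972
= 0.9118


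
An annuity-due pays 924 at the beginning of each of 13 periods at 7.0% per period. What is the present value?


PV_due = PMT * (1-(1+i)^(-n))/i * (1+i)
PV_immediate = 7722.4693
PV_due = 7722.4693 * 1.07
= 8263.0421


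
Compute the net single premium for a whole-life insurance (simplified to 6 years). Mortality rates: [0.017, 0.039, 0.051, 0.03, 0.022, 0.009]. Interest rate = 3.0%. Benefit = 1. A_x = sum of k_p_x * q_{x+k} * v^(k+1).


v = 0.970874
Year 0: k_p_x=1.0, q=0.017, term=0.016505
Year 1: k_p_x=0.983, q=0.039, term=0.036136
Year 2: k_p_x=0.944663, q=0.051, term=0.04409
Year 3: k_p_x=0.896485, q=0.03, term=0.023895
Year 4: k_p_x=0.869591, q=0.022, term=0.016503
Year 5: k_p_x=0.85046, q=0.009, term=0.00641
A_x = 0.1435


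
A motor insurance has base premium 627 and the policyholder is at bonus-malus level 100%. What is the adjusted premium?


adjusted = base * BM_level / 100
= 627 * 100 / 100
= 627 * 1.0
= 627.0


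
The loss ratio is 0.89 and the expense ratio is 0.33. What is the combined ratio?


Combined ratio = loss ratio + expense ratio
= 0.89 + 0.33
= 1.22


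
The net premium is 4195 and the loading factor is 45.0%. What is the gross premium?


Gross = net * (1 + loading)
= 4195 * (1 + 0.45)
= 4195 * 1.45
= 6082.75


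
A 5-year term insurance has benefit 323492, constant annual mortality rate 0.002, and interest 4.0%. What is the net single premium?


NSP = benefit * sum_{k=0}^{n-1} k_p_x * q * v^(k+1)
With constant q=0.002, v=0.961538
Sum = 0.008869
NSP = 323492 * 0.008869
= 2869.21


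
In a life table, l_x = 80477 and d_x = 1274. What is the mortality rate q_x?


q_x = d_x / l_x
= 1274 / 80477
= 0.0158


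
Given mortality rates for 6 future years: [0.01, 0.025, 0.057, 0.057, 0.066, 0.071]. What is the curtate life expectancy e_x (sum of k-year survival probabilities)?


e_x = sum_{k=1}^{n} k_p_x
k_p_x values:
  1_p_x = 0.99
  2_p_x = 0.96525
  3_p_x = 0.910231
  4_p_x = 0.858348
  5_p_x = 0.801697
  6_p_x = 0.744776
e_x = 5.2703


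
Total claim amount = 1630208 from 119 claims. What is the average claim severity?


severity = total / number
= 1630208 / 119
= 13699.2269


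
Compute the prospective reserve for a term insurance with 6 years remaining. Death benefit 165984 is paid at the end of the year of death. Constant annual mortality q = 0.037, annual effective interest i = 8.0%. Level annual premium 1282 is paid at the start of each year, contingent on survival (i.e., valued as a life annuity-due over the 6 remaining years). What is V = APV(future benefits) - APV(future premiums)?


v = 1/(1+i) = 0.925926
APV(future benefits) per unit = sum_{k=0}^{5} k_p_x * q * v^(k+1) = 0.1573
APV(future benefits) = 165984 * 0.1573 = 26109.3007
Life annuity-due factor ä_{x:6} = sum_{k=0}^{5} k_p_x * v^k = 4.591463
APV(future premiums) = 1282 * 4.591463 = 5886.255
V = 26109.3007 - 5886.255
= 20223.0457


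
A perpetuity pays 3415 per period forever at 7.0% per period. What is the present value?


PV = PMT / i
= 3415 / 0.07
= 48785.7143


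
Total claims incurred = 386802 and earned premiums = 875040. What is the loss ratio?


Loss ratio = claims / premiums
= 386802 / 875040
= 0.442


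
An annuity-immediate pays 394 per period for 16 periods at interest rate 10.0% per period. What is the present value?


PV = PMT * (1 - (1+i)^(-n)) / i
= 394 * (1 - (1+0.1)^(-16)) / 0.1
= 394 * (1 - 0.217629) / 0.1
= 394 * 7.823709
= 3082.5412


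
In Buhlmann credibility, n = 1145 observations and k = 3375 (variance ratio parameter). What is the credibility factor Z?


Z = n / (n + k)
= 1145 / (1145 + 3375)
= 1145 / 4520
= 0.2533


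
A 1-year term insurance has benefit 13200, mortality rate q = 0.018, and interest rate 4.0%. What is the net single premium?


NSP = benefit * q * v
v = 1/(1+i) = 0.961538
NSP = 13200 * 0.018 * 0.961538
= 228.4615


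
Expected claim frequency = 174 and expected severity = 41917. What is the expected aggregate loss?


E[S] = E[N] * E[X]
= 174 * 41917
= 7.2936e+06


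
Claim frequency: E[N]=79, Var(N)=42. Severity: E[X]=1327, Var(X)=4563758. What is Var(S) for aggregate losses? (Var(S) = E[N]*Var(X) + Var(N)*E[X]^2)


Var(S) = E[N]*Var(X) + Var(N)*E[X]^2
= 79*4563758 + 42*1327^2
= 360536882 + 73959018
= 4.3450e+08


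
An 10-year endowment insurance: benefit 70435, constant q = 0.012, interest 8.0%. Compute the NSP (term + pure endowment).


Term component = 5415.6764
Pure endowment = 10_p_x * v^10 * benefit = 0.886277 * 0.463193 * 70435 = 28914.8145
NSP = 34330.4908


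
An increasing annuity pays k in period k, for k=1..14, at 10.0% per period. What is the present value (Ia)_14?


(Ia)_n = sum_{k=1}^{n} k * v^k, v = 1/(1+i)
v = 0.909091
Sum computed term by term:
(Ia)_14 = 44.1672


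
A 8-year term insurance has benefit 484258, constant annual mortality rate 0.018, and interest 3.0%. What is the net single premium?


NSP = benefit * sum_{k=0}^{n-1} k_p_x * q * v^(k+1)
With constant q=0.018, v=0.970874
Sum = 0.119009
NSP = 484258 * 0.119009
= 57630.8675


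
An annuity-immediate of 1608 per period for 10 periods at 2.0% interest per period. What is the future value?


FV = PMT * ((1+i)^n - 1) / i
= 1608 * ((1.02)^10 - 1) / 0.02
= 1608 * (1.218994 - 1) / 0.02
= 17607.1514


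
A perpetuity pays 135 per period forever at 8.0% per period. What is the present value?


PV = PMT / i
= 135 / 0.08
= 1687.5


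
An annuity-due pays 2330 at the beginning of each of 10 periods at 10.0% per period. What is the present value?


PV_due = PMT * (1-(1+i)^(-n))/i * (1+i)
PV_immediate = 14316.8414
PV_due = 14316.8414 * 1.1
= 15748.5255


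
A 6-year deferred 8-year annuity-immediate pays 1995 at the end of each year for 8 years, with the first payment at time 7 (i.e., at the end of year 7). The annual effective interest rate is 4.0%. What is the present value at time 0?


PV at time 6 of the 8-year annuity-immediate:
a_n = 1995 * (1-(1+0.04)^(-8))/0.04 = 13431.826
Discount back 6 years to time 0:
PV = 13431.826 * (1+0.04)^(-6)
= 13431.826 * 0.790315
= 10615.3672


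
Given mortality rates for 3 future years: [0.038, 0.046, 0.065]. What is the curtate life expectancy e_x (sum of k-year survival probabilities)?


e_x = sum_{k=1}^{n} k_p_x
k_p_x values:
  1_p_x = 0.962
  2_p_x = 0.917748
  3_p_x = 0.858094
e_x = 2.7378


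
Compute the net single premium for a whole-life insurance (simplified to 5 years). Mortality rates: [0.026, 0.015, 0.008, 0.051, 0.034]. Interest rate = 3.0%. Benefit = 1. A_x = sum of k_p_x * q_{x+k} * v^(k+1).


v = 0.970874
Year 0: k_p_x=1.0, q=0.026, term=0.025243
Year 1: k_p_x=0.974, q=0.015, term=0.013771
Year 2: k_p_x=0.95939, q=0.008, term=0.007024
Year 3: k_p_x=0.951715, q=0.051, term=0.043125
Year 4: k_p_x=0.903177, q=0.034, term=0.026489
A_x = 0.1157


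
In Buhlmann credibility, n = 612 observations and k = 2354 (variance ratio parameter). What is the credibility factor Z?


Z = n / (n + k)
= 612 / (612 + 2354)
= 612 / 2966
= 0.2063


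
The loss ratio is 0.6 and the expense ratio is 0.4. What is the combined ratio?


Combined ratio = loss ratio + expense ratio
= 0.6 + 0.4
= 1.0


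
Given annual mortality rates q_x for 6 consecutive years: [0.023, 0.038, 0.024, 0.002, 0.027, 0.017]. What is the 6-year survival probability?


p_k = 1 - q_k for each year
Survival = product of (1 - q_k)
= 0.977 * 0.962 * 0.976 * 0.998 * 0.973 * 0.983
= 0.8756


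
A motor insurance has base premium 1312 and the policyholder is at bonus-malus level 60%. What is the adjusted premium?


adjusted = base * BM_level / 100
= 1312 * 60 / 100
= 1312 * 0.6
= 787.2


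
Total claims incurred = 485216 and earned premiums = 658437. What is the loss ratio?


Loss ratio = claims / premiums
= 485216 / 658437
= 0.7369


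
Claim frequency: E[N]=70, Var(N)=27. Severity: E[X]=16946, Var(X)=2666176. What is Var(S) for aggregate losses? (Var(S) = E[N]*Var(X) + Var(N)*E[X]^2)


Var(S) = E[N]*Var(X) + Var(N)*E[X]^2
= 70*2666176 + 27*16946^2
= 186632320 + 7753506732
= 7.9401e+09


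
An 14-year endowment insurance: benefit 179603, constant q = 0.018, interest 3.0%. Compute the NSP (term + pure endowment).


Term component = 32822.0823
Pure endowment = 14_p_x * v^14 * benefit = 0.775463 * 0.661118 * 179603 = 92077.4471
NSP = 124899.5294


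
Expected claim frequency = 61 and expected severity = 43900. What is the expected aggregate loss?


E[S] = E[N] * E[X]
= 61 * 43900
= 2.6779e+06


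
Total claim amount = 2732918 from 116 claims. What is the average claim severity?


severity = total / number
= 2732918 / 116
= 23559.6379


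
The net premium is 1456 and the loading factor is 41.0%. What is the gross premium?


Gross = net * (1 + loading)
= 1456 * (1 + 0.41)
= 1456 * 1.41
= 2052.96


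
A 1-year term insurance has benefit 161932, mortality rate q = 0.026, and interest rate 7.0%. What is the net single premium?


NSP = benefit * q * v
v = 1/(1+i) = 0.934579
NSP = 161932 * 0.026 * 0.934579
= 3934.7963


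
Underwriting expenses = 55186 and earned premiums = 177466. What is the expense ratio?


Expense ratio = expenses / premiums
= 55186 / 177466
= 0.311


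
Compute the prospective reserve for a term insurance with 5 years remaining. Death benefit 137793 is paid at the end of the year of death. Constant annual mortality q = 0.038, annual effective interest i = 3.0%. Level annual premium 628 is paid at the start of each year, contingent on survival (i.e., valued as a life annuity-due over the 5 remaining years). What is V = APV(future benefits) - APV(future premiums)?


v = 1/(1+i) = 0.970874
APV(future benefits) per unit = sum_{k=0}^{4} k_p_x * q * v^(k+1) = 0.161665
APV(future benefits) = 137793 * 0.161665 = 22276.302
Life annuity-due factor ä_{x:5} = sum_{k=0}^{4} k_p_x * v^k = 4.381972
APV(future premiums) = 628 * 4.381972 = 2751.8782
V = 22276.302 - 2751.8782
= 19524.4238


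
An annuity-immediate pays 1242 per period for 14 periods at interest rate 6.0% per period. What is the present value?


PV = PMT * (1 - (1+i)^(-n)) / i
= 1242 * (1 - (1+0.06)^(-14)) / 0.06
= 1242 * (1 - 0.442301) / 0.06
= 1242 * 9.294984
= 11544.37


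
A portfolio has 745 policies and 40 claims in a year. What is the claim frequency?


frequency = claims / policies
= 40 / 745
= 0.0537


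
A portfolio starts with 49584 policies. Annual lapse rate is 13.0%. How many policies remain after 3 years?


remaining = initial * (1 - lapse)^years
= 49584 * (1 - 0.13)^3
= 49584 * 0.658503
= 32651.2128


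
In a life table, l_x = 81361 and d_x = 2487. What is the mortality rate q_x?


q_x = d_x / l_x
= 2487 / 81361
= 0.0306


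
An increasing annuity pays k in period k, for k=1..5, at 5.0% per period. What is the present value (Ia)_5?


(Ia)_n = sum_{k=1}^{n} k * v^k, v = 1/(1+i)
v = 0.952381
Sum computed term by term:
(Ia)_5 = 12.5664


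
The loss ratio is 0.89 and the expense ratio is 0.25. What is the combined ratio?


Combined ratio = loss ratio + expense ratio
= 0.89 + 0.25
= 1.14


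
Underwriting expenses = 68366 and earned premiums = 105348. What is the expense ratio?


Expense ratio = expenses / premiums
= 68366 / 105348
= 0.649


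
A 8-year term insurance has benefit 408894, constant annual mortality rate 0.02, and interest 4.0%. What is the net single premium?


NSP = benefit * sum_{k=0}^{n-1} k_p_x * q * v^(k+1)
With constant q=0.02, v=0.961538
Sum = 0.126119
NSP = 408894 * 0.126119
= 51569.1378


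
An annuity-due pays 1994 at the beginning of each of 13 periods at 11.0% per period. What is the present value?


PV_due = PMT * (1-(1+i)^(-n))/i * (1+i)
PV_immediate = 13459.2416
PV_due = 13459.2416 * 1.11
= 14939.7582


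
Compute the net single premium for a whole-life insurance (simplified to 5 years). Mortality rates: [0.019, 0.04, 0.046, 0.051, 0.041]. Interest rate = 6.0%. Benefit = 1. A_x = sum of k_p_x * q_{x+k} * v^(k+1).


v = 0.943396
Year 0: k_p_x=1.0, q=0.019, term=0.017925
Year 1: k_p_x=0.981, q=0.04, term=0.034923
Year 2: k_p_x=0.94176, q=0.046, term=0.036373
Year 3: k_p_x=0.898439, q=0.051, term=0.036294
Year 4: k_p_x=0.852619, q=0.041, term=0.026122
A_x = 0.1516


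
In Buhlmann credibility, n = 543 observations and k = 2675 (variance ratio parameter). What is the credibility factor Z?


Z = n / (n + k)
= 543 / (543 + 2675)
= 543 / 3218
= 0.1687


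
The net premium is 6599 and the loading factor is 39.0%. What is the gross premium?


Gross = net * (1 + loading)
= 6599 * (1 + 0.39)
= 6599 * 1.39
= 9172.61


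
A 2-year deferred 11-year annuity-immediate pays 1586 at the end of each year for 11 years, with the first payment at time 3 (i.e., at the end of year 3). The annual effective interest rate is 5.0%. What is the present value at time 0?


PV at time 2 of the 11-year annuity-immediate:
a_n = 1586 * (1-(1+0.05)^(-11))/0.05 = 13173.973
Discount back 2 years to time 0:
PV = 13173.973 * (1+0.05)^(-2)
= 13173.973 * 0.907029
= 11949.1818


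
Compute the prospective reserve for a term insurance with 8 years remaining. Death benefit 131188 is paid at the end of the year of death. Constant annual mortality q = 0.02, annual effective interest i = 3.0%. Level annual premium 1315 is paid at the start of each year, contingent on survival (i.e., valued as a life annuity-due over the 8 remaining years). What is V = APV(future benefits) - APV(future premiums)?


v = 1/(1+i) = 0.970874
APV(future benefits) per unit = sum_{k=0}^{7} k_p_x * q * v^(k+1) = 0.13136
APV(future benefits) = 131188 * 0.13136 = 17232.8459
Life annuity-due factor ä_{x:8} = sum_{k=0}^{7} k_p_x * v^k = 6.765036
APV(future premiums) = 1315 * 6.765036 = 8896.0226
V = 17232.8459 - 8896.0226
= 8336.8234


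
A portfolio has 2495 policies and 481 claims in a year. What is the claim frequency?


frequency = claims / policies
= 481 / 2495
= 0.1928


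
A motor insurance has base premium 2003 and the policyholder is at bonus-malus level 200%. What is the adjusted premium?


adjusted = base * BM_level / 100
= 2003 * 200 / 100
= 2003 * 2.0
= 4006.0


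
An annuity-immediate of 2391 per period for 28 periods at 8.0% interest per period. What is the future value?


FV = PMT * ((1+i)^n - 1) / i
= 2391 * ((1.08)^28 - 1) / 0.08
= 2391 * (8.627106 - 1) / 0.08
= 227955.1421


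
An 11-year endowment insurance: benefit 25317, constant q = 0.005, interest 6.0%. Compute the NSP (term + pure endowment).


Term component = 976.5978
Pure endowment = 11_p_x * v^11 * benefit = 0.946355 * 0.526788 * 25317 = 12621.228
NSP = 13597.8258


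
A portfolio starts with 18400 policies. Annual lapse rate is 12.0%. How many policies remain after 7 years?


remaining = initial * (1 - lapse)^years
= 18400 * (1 - 0.12)^7
= 18400 * 0.408676
= 7519.631


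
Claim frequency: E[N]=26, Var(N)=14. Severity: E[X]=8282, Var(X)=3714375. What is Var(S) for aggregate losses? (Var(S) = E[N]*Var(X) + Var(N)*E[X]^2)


Var(S) = E[N]*Var(X) + Var(N)*E[X]^2
= 26*3714375 + 14*8282^2
= 96573750 + 960281336
= 1.0569e+09


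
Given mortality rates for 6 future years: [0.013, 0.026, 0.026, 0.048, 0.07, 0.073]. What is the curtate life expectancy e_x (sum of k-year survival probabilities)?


e_x = sum_{k=1}^{n} k_p_x
k_p_x values:
  1_p_x = 0.987
  2_p_x = 0.961338
  3_p_x = 0.936343
  4_p_x = 0.891399
  5_p_x = 0.829001
  6_p_x = 0.768484
e_x = 5.3736


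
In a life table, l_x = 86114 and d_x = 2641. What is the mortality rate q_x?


q_x = d_x / l_x
= 2641 / 86114
= 0.0307


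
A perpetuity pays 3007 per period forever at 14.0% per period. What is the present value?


PV = PMT / i
= 3007 / 0.14
= 21478.5714


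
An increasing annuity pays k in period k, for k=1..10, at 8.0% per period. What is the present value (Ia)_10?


(Ia)_n = sum_{k=1}^{n} k * v^k, v = 1/(1+i)
v = 0.925926
Sum computed term by term:
(Ia)_10 = 32.6869


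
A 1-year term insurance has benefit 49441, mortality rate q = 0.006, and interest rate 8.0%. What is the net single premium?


NSP = benefit * q * v
v = 1/(1+i) = 0.925926
NSP = 49441 * 0.006 * 0.925926
= 274.6722


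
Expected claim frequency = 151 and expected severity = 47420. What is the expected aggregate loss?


E[S] = E[N] * E[X]
= 151 * 47420
= 7.1604e+06


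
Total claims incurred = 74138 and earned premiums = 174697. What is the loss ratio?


Loss ratio = claims / premiums
= 74138 / 174697
= 0.4244


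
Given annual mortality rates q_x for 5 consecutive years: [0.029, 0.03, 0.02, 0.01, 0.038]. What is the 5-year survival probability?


p_k = 1 - q_k for each year
Survival = product of (1 - q_k)
= 0.971 * 0.97 * 0.98 * 0.99 * 0.962
= 0.8791


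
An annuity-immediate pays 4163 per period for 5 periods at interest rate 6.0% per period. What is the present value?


PV = PMT * (1 - (1+i)^(-n)) / i
= 4163 * (1 - (1+0.06)^(-5)) / 0.06
= 4163 * (1 - 0.747258) / 0.06
= 4163 * 4.212364
= 17536.0704


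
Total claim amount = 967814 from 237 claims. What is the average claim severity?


severity = total / number
= 967814 / 237
= 4083.6034


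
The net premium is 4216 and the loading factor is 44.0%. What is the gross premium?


Gross = net * (1 + loading)
= 4216 * (1 + 0.44)
= 4216 * 1.44
= 6071.04


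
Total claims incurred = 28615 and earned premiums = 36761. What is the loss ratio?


Loss ratio = claims / premiums
= 28615 / 36761
= 0.7784


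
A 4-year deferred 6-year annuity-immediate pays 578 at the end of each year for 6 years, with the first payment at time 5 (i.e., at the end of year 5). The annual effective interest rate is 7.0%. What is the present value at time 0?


PV at time 4 of the 6-year annuity-immediate:
a_n = 578 * (1-(1+0.07)^(-6))/0.07 = 2755.0599
Discount back 4 years to time 0:
PV = 2755.0599 * (1+0.07)^(-4)
= 2755.0599 * 0.762895
= 2101.822


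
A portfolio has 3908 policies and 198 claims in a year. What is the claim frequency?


frequency = claims / policies
= 198 / 3908
= 0.0507


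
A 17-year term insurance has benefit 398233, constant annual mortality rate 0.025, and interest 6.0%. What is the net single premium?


NSP = benefit * sum_{k=0}^{n-1} k_p_x * q * v^(k+1)
With constant q=0.025, v=0.943396
Sum = 0.223095
NSP = 398233 * 0.223095
= 88843.5967


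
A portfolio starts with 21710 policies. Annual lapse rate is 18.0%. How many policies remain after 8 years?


remaining = initial * (1 - lapse)^years
= 21710 * (1 - 0.18)^8
= 21710 * 0.204414
= 4437.8298


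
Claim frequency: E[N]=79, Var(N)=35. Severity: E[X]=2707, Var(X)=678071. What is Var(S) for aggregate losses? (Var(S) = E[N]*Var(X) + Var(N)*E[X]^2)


Var(S) = E[N]*Var(X) + Var(N)*E[X]^2
= 79*678071 + 35*2707^2
= 53567609 + 256474715
= 3.1004e+08


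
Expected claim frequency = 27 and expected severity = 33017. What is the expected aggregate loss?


E[S] = E[N] * E[X]
= 27 * 33017
= 891459


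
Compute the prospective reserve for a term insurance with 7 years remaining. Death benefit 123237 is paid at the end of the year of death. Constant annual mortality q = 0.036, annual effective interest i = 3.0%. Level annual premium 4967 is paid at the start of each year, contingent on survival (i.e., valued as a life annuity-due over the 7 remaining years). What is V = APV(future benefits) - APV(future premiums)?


v = 1/(1+i) = 0.970874
APV(future benefits) per unit = sum_{k=0}^{6} k_p_x * q * v^(k+1) = 0.202342
APV(future benefits) = 123237 * 0.202342 = 24935.9595
Life annuity-due factor ä_{x:7} = sum_{k=0}^{6} k_p_x * v^k = 5.789215
APV(future premiums) = 4967 * 5.789215 = 28755.0317
V = 24935.9595 - 28755.0317
= -3819.0722
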